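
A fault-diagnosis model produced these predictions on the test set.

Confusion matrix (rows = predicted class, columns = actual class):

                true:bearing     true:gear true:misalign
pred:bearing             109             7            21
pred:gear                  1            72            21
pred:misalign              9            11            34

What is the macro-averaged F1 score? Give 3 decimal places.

Per-class F1 score (2·TP/(2·TP+FP+FN)):
  bearing: TP=109, FP=7+21=28, FN=1+9=10 → 218/256 = 0.8516
  gear: TP=72, FP=1+21=22, FN=7+11=18 → 144/184 = 0.7826
  misalign: TP=34, FP=9+11=20, FN=21+21=42 → 68/130 = 0.5231
Macro-F1 score = mean = (0.8516 + 0.7826 + 0.5231) / 3 = 0.719

0.719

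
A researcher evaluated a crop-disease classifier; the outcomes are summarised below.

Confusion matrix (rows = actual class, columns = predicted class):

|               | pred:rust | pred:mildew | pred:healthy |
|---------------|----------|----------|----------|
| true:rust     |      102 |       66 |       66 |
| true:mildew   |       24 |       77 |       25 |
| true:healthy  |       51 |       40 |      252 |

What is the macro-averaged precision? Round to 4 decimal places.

0.5772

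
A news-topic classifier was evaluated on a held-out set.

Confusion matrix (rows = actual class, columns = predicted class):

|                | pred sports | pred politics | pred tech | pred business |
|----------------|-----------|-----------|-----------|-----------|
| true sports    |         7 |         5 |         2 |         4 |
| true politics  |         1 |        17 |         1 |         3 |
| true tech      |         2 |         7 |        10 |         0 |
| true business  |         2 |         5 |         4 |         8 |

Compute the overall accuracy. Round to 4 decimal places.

0.5385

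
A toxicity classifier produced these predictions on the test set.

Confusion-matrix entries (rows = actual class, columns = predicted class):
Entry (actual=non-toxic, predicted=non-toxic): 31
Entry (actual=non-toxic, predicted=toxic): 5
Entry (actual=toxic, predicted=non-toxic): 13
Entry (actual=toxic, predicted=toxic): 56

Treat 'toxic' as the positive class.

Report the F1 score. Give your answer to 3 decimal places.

0.862

Precision = TP/(TP+FP) = 56/61 = 0.9180
Recall = TP/(TP+FN) = 56/69 = 0.8116
F1 = 2·TP/(2·TP+FP+FN) = 112/130 = 0.862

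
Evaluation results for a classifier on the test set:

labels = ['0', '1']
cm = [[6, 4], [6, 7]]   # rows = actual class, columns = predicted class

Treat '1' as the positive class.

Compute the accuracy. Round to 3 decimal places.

Accuracy = (TP+TN)/N = (7+6)/23 = 0.565

0.565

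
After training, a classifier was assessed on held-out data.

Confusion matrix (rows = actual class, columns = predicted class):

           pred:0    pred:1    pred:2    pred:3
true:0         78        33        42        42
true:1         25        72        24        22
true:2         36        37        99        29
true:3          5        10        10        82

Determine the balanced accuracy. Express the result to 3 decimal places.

Balanced accuracy = mean of per-class recall.
  0: recall = 78/195 = 0.4000
  1: recall = 72/143 = 0.5035
  2: recall = 99/201 = 0.4925
  3: recall = 82/107 = 0.7664
Mean = (0.4000 + 0.5035 + 0.4925 + 0.7664) / 4 = 0.541

0.541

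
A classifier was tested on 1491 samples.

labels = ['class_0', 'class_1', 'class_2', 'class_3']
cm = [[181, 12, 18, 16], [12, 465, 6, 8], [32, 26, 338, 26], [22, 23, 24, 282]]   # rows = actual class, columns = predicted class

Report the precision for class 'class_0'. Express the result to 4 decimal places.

0.7328

precision = TP/(TP+FP).
class_0: TP=181, FP=12+32+22=66 → 181/247 = 0.73279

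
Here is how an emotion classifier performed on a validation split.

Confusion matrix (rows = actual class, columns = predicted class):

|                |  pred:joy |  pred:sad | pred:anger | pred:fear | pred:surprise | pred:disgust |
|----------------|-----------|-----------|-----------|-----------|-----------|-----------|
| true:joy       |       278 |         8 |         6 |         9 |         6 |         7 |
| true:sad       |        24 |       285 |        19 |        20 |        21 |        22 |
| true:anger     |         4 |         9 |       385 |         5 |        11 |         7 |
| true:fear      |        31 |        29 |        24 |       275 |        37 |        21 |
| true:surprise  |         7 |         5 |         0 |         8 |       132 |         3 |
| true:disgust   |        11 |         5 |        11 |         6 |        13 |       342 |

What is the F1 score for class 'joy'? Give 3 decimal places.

F1 score = 2·TP/(2·TP+FP+FN).
joy: TP=278, FP=24+4+31+7+11=77, FN=8+6+9+6+7=36 → 556/669 = 0.8311

0.831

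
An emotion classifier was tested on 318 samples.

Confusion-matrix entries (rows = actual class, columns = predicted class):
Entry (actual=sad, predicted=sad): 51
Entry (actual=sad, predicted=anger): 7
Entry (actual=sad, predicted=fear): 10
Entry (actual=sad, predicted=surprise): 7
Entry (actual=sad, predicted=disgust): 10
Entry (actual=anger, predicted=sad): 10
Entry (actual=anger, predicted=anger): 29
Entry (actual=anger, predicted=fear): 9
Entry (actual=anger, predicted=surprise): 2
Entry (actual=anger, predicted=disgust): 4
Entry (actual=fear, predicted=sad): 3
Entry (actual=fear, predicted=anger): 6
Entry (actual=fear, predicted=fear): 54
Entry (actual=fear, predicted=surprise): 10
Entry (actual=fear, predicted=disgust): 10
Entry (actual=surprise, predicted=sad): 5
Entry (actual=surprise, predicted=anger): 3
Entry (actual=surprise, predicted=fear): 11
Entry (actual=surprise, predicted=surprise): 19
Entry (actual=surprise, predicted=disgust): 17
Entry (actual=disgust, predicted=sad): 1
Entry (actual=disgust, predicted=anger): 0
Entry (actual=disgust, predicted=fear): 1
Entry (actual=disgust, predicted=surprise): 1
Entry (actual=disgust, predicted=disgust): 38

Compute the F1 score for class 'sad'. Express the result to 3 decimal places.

One-vs-rest for 'sad': TP = diagonal; FP = other classes predicted 'sad'; FN = 'sad' predicted as other.
F1 score = 2·TP/(2·TP+FP+FN).
sad: TP=51, FP=10+3+5+1=19, FN=7+10+7+10=34 → 102/155 = 0.6581

0.658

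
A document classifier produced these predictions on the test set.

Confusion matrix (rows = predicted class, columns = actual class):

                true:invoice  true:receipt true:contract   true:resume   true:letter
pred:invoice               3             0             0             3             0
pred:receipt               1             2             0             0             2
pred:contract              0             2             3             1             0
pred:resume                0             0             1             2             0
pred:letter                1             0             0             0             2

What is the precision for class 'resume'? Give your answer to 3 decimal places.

precision = TP/(TP+FP).
resume: TP=2, FP=0+0+1+0=1 → 2/3 = 0.6667

0.667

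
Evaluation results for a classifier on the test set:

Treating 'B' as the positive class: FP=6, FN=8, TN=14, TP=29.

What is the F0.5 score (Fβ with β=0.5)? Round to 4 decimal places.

Fβ = (1+β²)·TP / ((1+β²)·TP + β²·FN + FP), with β²=1/4
= 1.25·29 / (1.25·29 + 0.25·8 + 6) = 0.8192

0.8192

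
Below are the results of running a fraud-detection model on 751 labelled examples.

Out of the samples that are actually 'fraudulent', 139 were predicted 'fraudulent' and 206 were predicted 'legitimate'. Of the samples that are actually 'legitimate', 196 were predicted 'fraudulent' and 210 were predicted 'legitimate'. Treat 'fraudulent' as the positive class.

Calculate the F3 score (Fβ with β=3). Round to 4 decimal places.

0.4041

Fβ = (1+β²)·TP / ((1+β²)·TP + β²·FN + FP), with β²=9
= 10·139 / (10·139 + 9·206 + 196) = 0.4041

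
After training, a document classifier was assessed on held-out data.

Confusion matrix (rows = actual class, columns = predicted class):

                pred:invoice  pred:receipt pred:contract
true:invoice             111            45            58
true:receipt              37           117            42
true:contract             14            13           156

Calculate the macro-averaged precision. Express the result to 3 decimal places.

Per-class precision (TP/(TP+FP)):
  invoice: TP=111, FP=37+14=51 → 111/162 = 0.6852
  receipt: TP=117, FP=45+13=58 → 117/175 = 0.6686
  contract: TP=156, FP=58+42=100 → 156/256 = 0.6094
Macro-precision = mean = (0.6852 + 0.6686 + 0.6094) / 3 = 0.654

0.654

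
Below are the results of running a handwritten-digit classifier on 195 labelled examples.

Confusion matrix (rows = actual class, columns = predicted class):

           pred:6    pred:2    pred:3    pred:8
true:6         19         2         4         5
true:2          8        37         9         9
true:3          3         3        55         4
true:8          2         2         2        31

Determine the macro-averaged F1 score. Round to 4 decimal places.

0.7101

Per-class F1 score (2·TP/(2·TP+FP+FN)):
  6: TP=19, FP=8+3+2=13, FN=2+4+5=11 → 38/62 = 0.61290
  2: TP=37, FP=2+3+2=7, FN=8+9+9=26 → 74/107 = 0.69159
  3: TP=55, FP=4+9+2=15, FN=3+3+4=10 → 110/135 = 0.81481
  8: TP=31, FP=5+9+4=18, FN=2+2+2=6 → 62/86 = 0.72093
Macro-F1 score = mean = (0.61290 + 0.69159 + 0.81481 + 0.72093) / 4 = 0.7101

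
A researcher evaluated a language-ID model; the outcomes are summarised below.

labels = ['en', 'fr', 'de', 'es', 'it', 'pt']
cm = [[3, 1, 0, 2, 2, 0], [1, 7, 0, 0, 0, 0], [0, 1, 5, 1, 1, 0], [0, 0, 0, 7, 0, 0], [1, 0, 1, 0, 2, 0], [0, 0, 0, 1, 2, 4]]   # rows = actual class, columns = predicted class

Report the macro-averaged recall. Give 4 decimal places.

Per-class recall (TP/(TP+FN)):
  en: TP=3, FN=1+0+2+2+0=5 → 3/8 = 0.37500
  fr: TP=7, FN=1+0+0+0+0=1 → 7/8 = 0.87500
  de: TP=5, FN=0+1+1+1+0=3 → 5/8 = 0.62500
  es: TP=7, FN=0+0+0+0+0=0 → 7/7 = 1.00000
  it: TP=2, FN=1+0+1+0+0=2 → 2/4 = 0.50000
  pt: TP=4, FN=0+0+0+1+2=3 → 4/7 = 0.57143
Macro-recall = mean = (0.37500 + 0.87500 + 0.62500 + 1.00000 + 0.50000 + 0.57143) / 6 = 0.6577

0.6577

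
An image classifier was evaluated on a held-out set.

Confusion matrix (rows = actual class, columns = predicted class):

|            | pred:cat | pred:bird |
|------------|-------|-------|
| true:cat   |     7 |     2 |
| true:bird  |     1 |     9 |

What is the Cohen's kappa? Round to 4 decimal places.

Observed agreement pₒ = trace/N = 16/19 = 0.84211
Expected agreement pₑ = Σ (rowᵢ·colᵢ)/N² = (9·8 + 10·11)/19² = 0.50416
κ = (pₒ − pₑ)/(1 − pₑ) = (0.84211 − 0.50416)/(1 − 0.50416) = 0.6816

0.6816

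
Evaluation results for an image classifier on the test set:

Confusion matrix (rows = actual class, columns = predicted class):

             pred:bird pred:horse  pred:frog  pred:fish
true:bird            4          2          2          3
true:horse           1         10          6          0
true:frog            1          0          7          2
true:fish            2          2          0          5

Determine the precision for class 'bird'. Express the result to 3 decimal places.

0.500

precision = TP/(TP+FP).
bird: TP=4, FP=1+1+2=4 → 4/8 = 0.5000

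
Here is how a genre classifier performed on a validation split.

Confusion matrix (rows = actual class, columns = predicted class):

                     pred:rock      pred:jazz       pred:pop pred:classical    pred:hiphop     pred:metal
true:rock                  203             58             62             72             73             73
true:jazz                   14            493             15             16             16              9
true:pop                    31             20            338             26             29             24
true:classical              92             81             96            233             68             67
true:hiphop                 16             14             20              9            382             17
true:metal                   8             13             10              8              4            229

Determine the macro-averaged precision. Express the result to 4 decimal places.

0.6272

Per-class precision (TP/(TP+FP)):
  rock: TP=203, FP=14+31+92+16+8=161 → 203/364 = 0.55769
  jazz: TP=493, FP=58+20+81+14+13=186 → 493/679 = 0.72607
  pop: TP=338, FP=62+15+96+20+10=203 → 338/541 = 0.62477
  classical: TP=233, FP=72+16+26+9+8=131 → 233/364 = 0.64011
  hiphop: TP=382, FP=73+16+29+68+4=190 → 382/572 = 0.66783
  metal: TP=229, FP=73+9+24+67+17=190 → 229/419 = 0.54654
Macro-precision = mean = (0.55769 + 0.72607 + 0.62477 + 0.64011 + 0.66783 + 0.54654) / 6 = 0.6272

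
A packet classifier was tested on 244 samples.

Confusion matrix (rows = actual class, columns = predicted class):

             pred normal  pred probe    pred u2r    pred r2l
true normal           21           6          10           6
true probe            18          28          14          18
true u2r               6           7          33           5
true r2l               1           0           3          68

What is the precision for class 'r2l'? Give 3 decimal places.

0.701

precision = TP/(TP+FP).
r2l: TP=68, FP=6+18+5=29 → 68/97 = 0.7010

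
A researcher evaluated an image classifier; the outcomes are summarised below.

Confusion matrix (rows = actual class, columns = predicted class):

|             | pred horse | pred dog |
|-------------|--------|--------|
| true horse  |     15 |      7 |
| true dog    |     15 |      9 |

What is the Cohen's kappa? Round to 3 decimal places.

Observed agreement pₒ = trace/N = 24/46 = 0.5217
Expected agreement pₑ = Σ (rowᵢ·colᵢ)/N² = (22·30 + 24·16)/46² = 0.4934
κ = (pₒ − pₑ)/(1 − pₑ) = (0.5217 − 0.4934)/(1 − 0.4934) = 0.056

0.056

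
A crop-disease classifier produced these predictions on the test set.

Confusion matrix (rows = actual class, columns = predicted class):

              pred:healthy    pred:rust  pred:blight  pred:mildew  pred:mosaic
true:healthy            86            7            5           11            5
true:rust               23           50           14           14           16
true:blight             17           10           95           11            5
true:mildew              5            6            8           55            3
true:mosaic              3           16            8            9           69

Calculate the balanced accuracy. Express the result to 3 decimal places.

0.648

Balanced accuracy = mean of per-class recall.
  healthy: recall = 86/114 = 0.7544
  rust: recall = 50/117 = 0.4274
  blight: recall = 95/138 = 0.6884
  mildew: recall = 55/77 = 0.7143
  mosaic: recall = 69/105 = 0.6571
Mean = (0.7544 + 0.4274 + 0.6884 + 0.7143 + 0.6571) / 5 = 0.648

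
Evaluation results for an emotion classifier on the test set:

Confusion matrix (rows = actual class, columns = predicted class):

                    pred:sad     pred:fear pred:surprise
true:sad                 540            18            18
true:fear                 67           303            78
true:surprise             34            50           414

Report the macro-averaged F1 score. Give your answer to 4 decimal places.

Per-class F1 score (2·TP/(2·TP+FP+FN)):
  sad: TP=540, FP=67+34=101, FN=18+18=36 → 1080/1217 = 0.88743
  fear: TP=303, FP=18+50=68, FN=67+78=145 → 606/819 = 0.73993
  surprise: TP=414, FP=18+78=96, FN=34+50=84 → 828/1008 = 0.82143
Macro-F1 score = mean = (0.88743 + 0.73993 + 0.82143) / 3 = 0.8163

0.8163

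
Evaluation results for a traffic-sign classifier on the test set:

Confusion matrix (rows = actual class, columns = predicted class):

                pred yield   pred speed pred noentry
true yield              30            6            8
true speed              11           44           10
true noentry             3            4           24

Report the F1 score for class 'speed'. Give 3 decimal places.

0.739

F1 score = 2·TP/(2·TP+FP+FN).
speed: TP=44, FP=6+4=10, FN=11+10=21 → 88/119 = 0.7395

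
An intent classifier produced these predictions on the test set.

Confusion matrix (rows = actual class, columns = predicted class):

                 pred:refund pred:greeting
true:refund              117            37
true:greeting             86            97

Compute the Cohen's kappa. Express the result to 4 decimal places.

0.2827

Observed agreement pₒ = trace/N = 214/337 = 0.63501
Expected agreement pₑ = Σ (rowᵢ·colᵢ)/N² = (154·203 + 183·134)/337² = 0.49119
κ = (pₒ − pₑ)/(1 − pₑ) = (0.63501 − 0.49119)/(1 − 0.49119) = 0.2827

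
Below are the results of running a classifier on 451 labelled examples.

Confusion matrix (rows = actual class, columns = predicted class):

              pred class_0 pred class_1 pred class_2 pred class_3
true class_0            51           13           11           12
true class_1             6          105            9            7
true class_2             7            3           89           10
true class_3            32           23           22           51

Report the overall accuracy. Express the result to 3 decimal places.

0.656

Accuracy = trace / total = (51+105+89+51=296) / 451 = 296/451 = 0.656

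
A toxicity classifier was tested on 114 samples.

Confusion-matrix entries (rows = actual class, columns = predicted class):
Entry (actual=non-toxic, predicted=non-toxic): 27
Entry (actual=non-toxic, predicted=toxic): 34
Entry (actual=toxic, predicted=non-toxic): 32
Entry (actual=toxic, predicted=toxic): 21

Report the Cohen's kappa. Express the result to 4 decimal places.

Observed agreement pₒ = trace/N = 48/114 = 0.42105
Expected agreement pₑ = Σ (rowᵢ·colᵢ)/N² = (61·59 + 53·55)/114² = 0.50123
κ = (pₒ − pₑ)/(1 − pₑ) = (0.42105 − 0.50123)/(1 − 0.50123) = -0.1608

-0.1608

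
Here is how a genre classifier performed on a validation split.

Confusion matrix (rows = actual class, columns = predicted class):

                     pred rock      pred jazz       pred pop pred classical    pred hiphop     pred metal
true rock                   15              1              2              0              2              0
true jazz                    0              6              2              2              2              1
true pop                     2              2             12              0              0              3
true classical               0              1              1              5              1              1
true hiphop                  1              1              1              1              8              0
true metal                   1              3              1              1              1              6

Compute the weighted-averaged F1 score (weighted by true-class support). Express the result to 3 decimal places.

0.605

Per-class F1 score (2·TP/(2·TP+FP+FN)):
  rock: TP=15, FP=0+2+0+1+1=4, FN=1+2+0+2+0=5 → 30/39 = 0.7692
  jazz: TP=6, FP=1+2+1+1+3=8, FN=0+2+2+2+1=7 → 12/27 = 0.4444
  pop: TP=12, FP=2+2+1+1+1=7, FN=2+2+0+0+3=7 → 24/38 = 0.6316
  classical: TP=5, FP=0+2+0+1+1=4, FN=0+1+1+1+1=4 → 10/18 = 0.5556
  hiphop: TP=8, FP=2+2+0+1+1=6, FN=1+1+1+1+0=4 → 16/26 = 0.6154
  metal: TP=6, FP=0+1+3+1+0=5, FN=1+3+1+1+1=7 → 12/24 = 0.5000
Weighted-F1 score = Σ (supportᵢ/N)·F1 scoreᵢ with N=86: (20/86)·0.7692 + (13/86)·0.4444 + (19/86)·0.6316 + (9/86)·0.5556 + (12/86)·0.6154 + (13/86)·0.5000 = 0.605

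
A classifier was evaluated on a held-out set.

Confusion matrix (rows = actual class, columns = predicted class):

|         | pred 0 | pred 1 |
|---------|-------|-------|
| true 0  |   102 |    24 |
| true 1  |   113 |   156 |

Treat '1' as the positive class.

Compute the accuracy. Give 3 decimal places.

0.653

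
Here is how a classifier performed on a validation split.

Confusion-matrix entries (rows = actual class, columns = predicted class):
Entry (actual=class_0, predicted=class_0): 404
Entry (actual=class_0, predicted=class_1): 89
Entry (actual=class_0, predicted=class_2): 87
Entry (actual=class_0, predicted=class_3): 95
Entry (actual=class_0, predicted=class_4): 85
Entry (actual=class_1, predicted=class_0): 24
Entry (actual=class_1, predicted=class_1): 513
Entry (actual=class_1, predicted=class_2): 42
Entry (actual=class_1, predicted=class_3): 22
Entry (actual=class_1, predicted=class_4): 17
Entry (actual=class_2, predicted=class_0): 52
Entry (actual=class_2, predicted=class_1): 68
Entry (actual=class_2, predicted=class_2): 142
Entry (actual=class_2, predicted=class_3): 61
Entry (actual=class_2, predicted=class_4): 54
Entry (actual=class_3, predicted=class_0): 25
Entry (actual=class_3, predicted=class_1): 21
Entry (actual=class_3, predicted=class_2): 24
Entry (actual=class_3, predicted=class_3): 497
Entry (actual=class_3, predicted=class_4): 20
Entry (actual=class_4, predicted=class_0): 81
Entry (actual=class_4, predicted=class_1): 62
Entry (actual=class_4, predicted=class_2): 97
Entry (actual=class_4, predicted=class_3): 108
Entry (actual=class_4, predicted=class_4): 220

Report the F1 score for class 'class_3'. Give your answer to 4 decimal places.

One-vs-rest for 'class_3': TP = diagonal; FP = other classes predicted 'class_3'; FN = 'class_3' predicted as other.
F1 score = 2·TP/(2·TP+FP+FN).
class_3: TP=497, FP=95+22+61+108=286, FN=25+21+24+20=90 → 994/1370 = 0.72555

0.7255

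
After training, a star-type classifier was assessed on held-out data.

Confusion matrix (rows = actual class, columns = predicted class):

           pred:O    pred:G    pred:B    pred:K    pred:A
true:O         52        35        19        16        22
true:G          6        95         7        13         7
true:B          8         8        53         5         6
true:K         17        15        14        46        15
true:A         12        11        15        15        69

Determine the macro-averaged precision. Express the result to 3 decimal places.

0.536

Per-class precision (TP/(TP+FP)):
  O: TP=52, FP=6+8+17+12=43 → 52/95 = 0.5474
  G: TP=95, FP=35+8+15+11=69 → 95/164 = 0.5793
  B: TP=53, FP=19+7+14+15=55 → 53/108 = 0.4907
  K: TP=46, FP=16+13+5+15=49 → 46/95 = 0.4842
  A: TP=69, FP=22+7+6+15=50 → 69/119 = 0.5798
Macro-precision = mean = (0.5474 + 0.5793 + 0.4907 + 0.4842 + 0.5798) / 5 = 0.536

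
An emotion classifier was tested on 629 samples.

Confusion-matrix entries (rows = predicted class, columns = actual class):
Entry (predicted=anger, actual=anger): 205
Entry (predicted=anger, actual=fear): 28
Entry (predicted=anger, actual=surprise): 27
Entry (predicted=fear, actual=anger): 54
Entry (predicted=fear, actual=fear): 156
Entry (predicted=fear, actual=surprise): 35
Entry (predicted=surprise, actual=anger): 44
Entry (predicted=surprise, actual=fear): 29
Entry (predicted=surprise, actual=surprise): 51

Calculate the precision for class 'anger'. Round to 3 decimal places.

One-vs-rest for 'anger': TP = diagonal; FP = other classes predicted 'anger'; FN = 'anger' predicted as other.
precision = TP/(TP+FP).
anger: TP=205, FP=28+27=55 → 205/260 = 0.7885

0.788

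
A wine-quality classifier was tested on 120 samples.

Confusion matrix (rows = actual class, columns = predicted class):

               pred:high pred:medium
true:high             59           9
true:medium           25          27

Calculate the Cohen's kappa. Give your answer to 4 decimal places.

Observed agreement pₒ = trace/N = 86/120 = 0.71667
Expected agreement pₑ = Σ (rowᵢ·colᵢ)/N² = (68·84 + 52·36)/120² = 0.52667
κ = (pₒ − pₑ)/(1 − pₑ) = (0.71667 − 0.52667)/(1 − 0.52667) = 0.4014

0.4014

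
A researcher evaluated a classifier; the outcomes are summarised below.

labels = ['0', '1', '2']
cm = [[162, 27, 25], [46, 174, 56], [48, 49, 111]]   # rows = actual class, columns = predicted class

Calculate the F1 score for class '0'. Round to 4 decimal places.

Take TP from the diagonal, FP from the rest of the '0' prediction marginal, FN from the rest of the '0' actual marginal.
F1 score = 2·TP/(2·TP+FP+FN).
0: TP=162, FP=46+48=94, FN=27+25=52 → 324/470 = 0.68936

0.6894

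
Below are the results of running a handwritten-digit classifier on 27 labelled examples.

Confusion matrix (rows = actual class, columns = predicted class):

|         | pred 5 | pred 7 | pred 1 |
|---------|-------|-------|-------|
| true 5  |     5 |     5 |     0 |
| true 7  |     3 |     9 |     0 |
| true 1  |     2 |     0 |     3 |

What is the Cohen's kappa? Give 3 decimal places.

0.395

Observed agreement pₒ = trace/N = 17/27 = 0.6296
Expected agreement pₑ = Σ (rowᵢ·colᵢ)/N² = (10·10 + 12·14 + 5·3)/27² = 0.3882
κ = (pₒ − pₑ)/(1 − pₑ) = (0.6296 − 0.3882)/(1 − 0.3882) = 0.395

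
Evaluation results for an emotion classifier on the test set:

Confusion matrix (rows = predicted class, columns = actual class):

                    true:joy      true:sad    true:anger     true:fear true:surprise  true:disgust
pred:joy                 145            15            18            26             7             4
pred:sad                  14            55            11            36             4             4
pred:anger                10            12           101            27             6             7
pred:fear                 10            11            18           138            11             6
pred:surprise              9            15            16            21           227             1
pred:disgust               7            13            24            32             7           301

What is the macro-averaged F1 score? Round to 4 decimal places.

Per-class F1 score (2·TP/(2·TP+FP+FN)):
  joy: TP=145, FP=15+18+26+7+4=70, FN=14+10+10+9+7=50 → 290/410 = 0.70732
  sad: TP=55, FP=14+11+36+4+4=69, FN=15+12+11+15+13=66 → 110/245 = 0.44898
  anger: TP=101, FP=10+12+27+6+7=62, FN=18+11+18+16+24=87 → 202/351 = 0.57550
  fear: TP=138, FP=10+11+18+11+6=56, FN=26+36+27+21+32=142 → 276/474 = 0.58228
  surprise: TP=227, FP=9+15+16+21+1=62, FN=7+4+6+11+7=35 → 454/551 = 0.82396
  disgust: TP=301, FP=7+13+24+32+7=83, FN=4+4+7+6+1=22 → 602/707 = 0.85149
Macro-F1 score = mean = (0.70732 + 0.44898 + 0.57550 + 0.58228 + 0.82396 + 0.85149) / 6 = 0.6649

0.6649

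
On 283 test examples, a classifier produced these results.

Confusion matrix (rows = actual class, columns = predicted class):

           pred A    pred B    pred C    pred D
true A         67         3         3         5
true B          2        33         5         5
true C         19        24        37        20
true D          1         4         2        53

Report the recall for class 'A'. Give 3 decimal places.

Take TP from the diagonal, FP from the rest of the 'A' prediction marginal, FN from the rest of the 'A' actual marginal.
recall = TP/(TP+FN).
A: TP=67, FN=3+3+5=11 → 67/78 = 0.8590

0.859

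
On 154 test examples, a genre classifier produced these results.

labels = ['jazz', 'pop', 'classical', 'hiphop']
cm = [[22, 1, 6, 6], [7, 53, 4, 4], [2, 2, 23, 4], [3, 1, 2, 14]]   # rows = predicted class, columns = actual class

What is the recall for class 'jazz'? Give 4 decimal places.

Take TP from the diagonal, FP from the rest of the 'jazz' prediction marginal, FN from the rest of the 'jazz' actual marginal.
recall = TP/(TP+FN).
jazz: TP=22, FN=7+2+3=12 → 22/34 = 0.64706

0.6471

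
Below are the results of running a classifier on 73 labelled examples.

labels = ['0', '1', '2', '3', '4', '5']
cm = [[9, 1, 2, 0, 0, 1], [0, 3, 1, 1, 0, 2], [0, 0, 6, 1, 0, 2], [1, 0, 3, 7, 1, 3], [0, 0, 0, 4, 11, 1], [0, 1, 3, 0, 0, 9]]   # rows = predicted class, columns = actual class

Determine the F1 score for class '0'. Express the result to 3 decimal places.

0.783

F1 score = 2·TP/(2·TP+FP+FN).
0: TP=9, FP=1+2+0+0+1=4, FN=0+0+1+0+0=1 → 18/23 = 0.7826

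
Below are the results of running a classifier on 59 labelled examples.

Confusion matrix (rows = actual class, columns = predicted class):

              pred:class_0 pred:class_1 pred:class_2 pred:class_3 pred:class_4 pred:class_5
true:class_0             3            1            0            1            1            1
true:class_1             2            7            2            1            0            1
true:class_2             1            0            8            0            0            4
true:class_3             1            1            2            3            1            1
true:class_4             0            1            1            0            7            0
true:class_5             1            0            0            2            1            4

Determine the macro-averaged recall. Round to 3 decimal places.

Per-class recall (TP/(TP+FN)):
  class_0: TP=3, FN=1+0+1+1+1=4 → 3/7 = 0.4286
  class_1: TP=7, FN=2+2+1+0+1=6 → 7/13 = 0.5385
  class_2: TP=8, FN=1+0+0+0+4=5 → 8/13 = 0.6154
  class_3: TP=3, FN=1+1+2+1+1=6 → 3/9 = 0.3333
  class_4: TP=7, FN=0+1+1+0+0=2 → 7/9 = 0.7778
  class_5: TP=4, FN=1+0+0+2+1=4 → 4/8 = 0.5000
Macro-recall = mean = (0.4286 + 0.5385 + 0.6154 + 0.3333 + 0.7778 + 0.5000) / 6 = 0.532

0.532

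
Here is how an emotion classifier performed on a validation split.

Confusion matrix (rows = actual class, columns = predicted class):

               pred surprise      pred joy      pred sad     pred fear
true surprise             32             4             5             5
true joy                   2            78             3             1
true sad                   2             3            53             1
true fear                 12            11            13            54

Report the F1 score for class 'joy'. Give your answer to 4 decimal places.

0.8667

Treat 'joy' as positive and all other classes as negative.
F1 score = 2·TP/(2·TP+FP+FN).
joy: TP=78, FP=4+3+11=18, FN=2+3+1=6 → 156/180 = 0.86667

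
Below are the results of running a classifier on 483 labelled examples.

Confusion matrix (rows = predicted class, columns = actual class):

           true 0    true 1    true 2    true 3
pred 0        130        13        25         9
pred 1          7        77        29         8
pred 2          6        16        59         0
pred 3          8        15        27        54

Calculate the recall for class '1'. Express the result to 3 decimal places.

0.636

recall = TP/(TP+FN).
1: TP=77, FN=13+16+15=44 → 77/121 = 0.6364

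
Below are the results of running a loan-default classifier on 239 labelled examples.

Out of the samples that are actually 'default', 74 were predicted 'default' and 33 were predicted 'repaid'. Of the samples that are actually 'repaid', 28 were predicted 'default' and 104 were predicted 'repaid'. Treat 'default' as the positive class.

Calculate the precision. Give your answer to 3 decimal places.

Precision = TP/(TP+FP) = 74/(74+28) = 74/102 = 0.725

0.725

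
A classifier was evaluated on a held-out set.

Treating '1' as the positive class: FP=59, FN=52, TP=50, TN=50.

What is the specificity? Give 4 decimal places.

Specificity = TN/(TN+FP) = 50/(50+59) = 0.4587

0.4587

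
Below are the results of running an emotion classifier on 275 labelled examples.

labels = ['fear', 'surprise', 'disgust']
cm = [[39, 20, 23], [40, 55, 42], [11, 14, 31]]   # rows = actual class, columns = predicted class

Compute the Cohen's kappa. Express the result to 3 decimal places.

Observed agreement pₒ = trace/N = 125/275 = 0.4545
Expected agreement pₑ = Σ (rowᵢ·colᵢ)/N² = (82·90 + 137·89 + 56·96)/275² = 0.3299
κ = (pₒ − pₑ)/(1 − pₑ) = (0.4545 − 0.3299)/(1 − 0.3299) = 0.186

0.186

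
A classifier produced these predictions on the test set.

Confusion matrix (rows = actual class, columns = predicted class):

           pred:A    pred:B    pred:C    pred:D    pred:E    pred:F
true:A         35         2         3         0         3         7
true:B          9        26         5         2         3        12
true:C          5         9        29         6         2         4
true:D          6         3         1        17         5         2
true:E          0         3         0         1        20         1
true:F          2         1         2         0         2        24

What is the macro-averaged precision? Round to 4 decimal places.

0.6059

Per-class precision (TP/(TP+FP)):
  A: TP=35, FP=9+5+6+0+2=22 → 35/57 = 0.61404
  B: TP=26, FP=2+9+3+3+1=18 → 26/44 = 0.59091
  C: TP=29, FP=3+5+1+0+2=11 → 29/40 = 0.72500
  D: TP=17, FP=0+2+6+1+0=9 → 17/26 = 0.65385
  E: TP=20, FP=3+3+2+5+2=15 → 20/35 = 0.57143
  F: TP=24, FP=7+12+4+2+1=26 → 24/50 = 0.48000
Macro-precision = mean = (0.61404 + 0.59091 + 0.72500 + 0.65385 + 0.57143 + 0.48000) / 6 = 0.6059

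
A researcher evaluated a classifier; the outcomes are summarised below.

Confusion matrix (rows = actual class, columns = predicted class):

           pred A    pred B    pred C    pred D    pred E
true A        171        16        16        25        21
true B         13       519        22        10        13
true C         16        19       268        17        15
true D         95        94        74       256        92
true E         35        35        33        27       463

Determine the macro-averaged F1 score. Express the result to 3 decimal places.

0.689

Per-class F1 score (2·TP/(2·TP+FP+FN)):
  A: TP=171, FP=13+16+95+35=159, FN=16+16+25+21=78 → 342/579 = 0.5907
  B: TP=519, FP=16+19+94+35=164, FN=13+22+10+13=58 → 1038/1260 = 0.8238
  C: TP=268, FP=16+22+74+33=145, FN=16+19+17+15=67 → 536/748 = 0.7166
  D: TP=256, FP=25+10+17+27=79, FN=95+94+74+92=355 → 512/946 = 0.5412
  E: TP=463, FP=21+13+15+92=141, FN=35+35+33+27=130 → 926/1197 = 0.7736
Macro-F1 score = mean = (0.5907 + 0.8238 + 0.7166 + 0.5412 + 0.7736) / 5 = 0.689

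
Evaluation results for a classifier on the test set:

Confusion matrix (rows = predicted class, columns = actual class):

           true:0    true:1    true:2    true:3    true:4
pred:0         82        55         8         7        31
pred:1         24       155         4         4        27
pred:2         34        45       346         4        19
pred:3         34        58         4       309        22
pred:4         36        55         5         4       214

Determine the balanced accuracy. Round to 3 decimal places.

Balanced accuracy = mean of per-class recall.
  0: recall = 82/210 = 0.3905
  1: recall = 155/368 = 0.4212
  2: recall = 346/367 = 0.9428
  3: recall = 309/328 = 0.9421
  4: recall = 214/313 = 0.6837
Mean = (0.3905 + 0.4212 + 0.9428 + 0.9421 + 0.6837) / 5 = 0.676

0.676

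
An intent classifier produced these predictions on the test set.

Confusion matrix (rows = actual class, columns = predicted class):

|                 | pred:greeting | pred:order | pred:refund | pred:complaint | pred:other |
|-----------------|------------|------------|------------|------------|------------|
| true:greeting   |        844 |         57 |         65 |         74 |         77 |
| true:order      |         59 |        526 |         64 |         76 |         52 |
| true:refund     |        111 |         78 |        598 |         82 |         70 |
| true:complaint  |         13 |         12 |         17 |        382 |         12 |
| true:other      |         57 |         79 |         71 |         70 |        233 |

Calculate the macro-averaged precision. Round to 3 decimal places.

0.659

Per-class precision (TP/(TP+FP)):
  greeting: TP=844, FP=59+111+13+57=240 → 844/1084 = 0.7786
  order: TP=526, FP=57+78+12+79=226 → 526/752 = 0.6995
  refund: TP=598, FP=65+64+17+71=217 → 598/815 = 0.7337
  complaint: TP=382, FP=74+76+82+70=302 → 382/684 = 0.5585
  other: TP=233, FP=77+52+70+12=211 → 233/444 = 0.5248
Macro-precision = mean = (0.7786 + 0.6995 + 0.7337 + 0.5585 + 0.5248) / 5 = 0.659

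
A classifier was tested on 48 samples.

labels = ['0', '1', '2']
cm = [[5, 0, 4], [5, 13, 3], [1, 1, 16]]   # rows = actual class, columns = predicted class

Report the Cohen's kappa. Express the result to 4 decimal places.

Observed agreement pₒ = trace/N = 34/48 = 0.70833
Expected agreement pₑ = Σ (rowᵢ·colᵢ)/N² = (9·11 + 21·14 + 18·23)/48² = 0.35026
κ = (pₒ − pₑ)/(1 − pₑ) = (0.70833 − 0.35026)/(1 − 0.35026) = 0.5511

0.5511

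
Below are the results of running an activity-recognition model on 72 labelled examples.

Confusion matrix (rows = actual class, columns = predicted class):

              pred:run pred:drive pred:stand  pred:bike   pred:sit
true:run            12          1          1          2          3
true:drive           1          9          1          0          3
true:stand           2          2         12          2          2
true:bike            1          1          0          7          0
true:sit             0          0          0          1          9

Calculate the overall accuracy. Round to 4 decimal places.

Accuracy = trace / total = (12+9+12+7+9=49) / 72 = 49/72 = 0.6806

0.6806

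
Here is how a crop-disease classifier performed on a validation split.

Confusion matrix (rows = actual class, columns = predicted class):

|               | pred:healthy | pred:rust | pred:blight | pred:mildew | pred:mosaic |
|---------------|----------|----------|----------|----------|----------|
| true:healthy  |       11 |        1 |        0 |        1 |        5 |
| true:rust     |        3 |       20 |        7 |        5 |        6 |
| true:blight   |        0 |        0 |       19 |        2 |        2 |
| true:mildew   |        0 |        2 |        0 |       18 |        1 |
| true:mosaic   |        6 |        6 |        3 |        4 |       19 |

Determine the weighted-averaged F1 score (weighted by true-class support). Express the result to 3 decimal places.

Per-class F1 score (2·TP/(2·TP+FP+FN)):
  healthy: TP=11, FP=3+0+0+6=9, FN=1+0+1+5=7 → 22/38 = 0.5789
  rust: TP=20, FP=1+0+2+6=9, FN=3+7+5+6=21 → 40/70 = 0.5714
  blight: TP=19, FP=0+7+0+3=10, FN=0+0+2+2=4 → 38/52 = 0.7308
  mildew: TP=18, FP=1+5+2+4=12, FN=0+2+0+1=3 → 36/51 = 0.7059
  mosaic: TP=19, FP=5+6+2+1=14, FN=6+6+3+4=19 → 38/71 = 0.5352
Weighted-F1 score = Σ (supportᵢ/N)·F1 scoreᵢ with N=141: (18/141)·0.5789 + (41/141)·0.5714 + (23/141)·0.7308 + (21/141)·0.7059 + (38/141)·0.5352 = 0.609

0.609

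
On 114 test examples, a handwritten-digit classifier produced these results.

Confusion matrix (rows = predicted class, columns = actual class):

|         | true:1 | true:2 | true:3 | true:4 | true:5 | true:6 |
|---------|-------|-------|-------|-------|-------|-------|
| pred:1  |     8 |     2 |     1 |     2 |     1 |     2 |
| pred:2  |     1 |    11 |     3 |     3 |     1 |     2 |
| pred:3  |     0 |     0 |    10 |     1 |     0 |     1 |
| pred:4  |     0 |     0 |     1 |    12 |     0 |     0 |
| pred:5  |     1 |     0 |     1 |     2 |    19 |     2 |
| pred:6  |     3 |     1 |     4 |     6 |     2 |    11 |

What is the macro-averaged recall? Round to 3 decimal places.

Per-class recall (TP/(TP+FN)):
  1: TP=8, FN=1+0+0+1+3=5 → 8/13 = 0.6154
  2: TP=11, FN=2+0+0+0+1=3 → 11/14 = 0.7857
  3: TP=10, FN=1+3+1+1+4=10 → 10/20 = 0.5000
  4: TP=12, FN=2+3+1+2+6=14 → 12/26 = 0.4615
  5: TP=19, FN=1+1+0+0+2=4 → 19/23 = 0.8261
  6: TP=11, FN=2+2+1+0+2=7 → 11/18 = 0.6111
Macro-recall = mean = (0.6154 + 0.7857 + 0.5000 + 0.4615 + 0.8261 + 0.6111) / 6 = 0.633

0.633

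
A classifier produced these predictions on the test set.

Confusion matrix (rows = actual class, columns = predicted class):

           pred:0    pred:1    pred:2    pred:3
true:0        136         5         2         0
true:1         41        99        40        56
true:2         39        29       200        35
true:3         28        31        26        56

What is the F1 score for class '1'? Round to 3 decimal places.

0.495

Take TP from the diagonal, FP from the rest of the '1' prediction marginal, FN from the rest of the '1' actual marginal.
F1 score = 2·TP/(2·TP+FP+FN).
1: TP=99, FP=5+29+31=65, FN=41+40+56=137 → 198/400 = 0.4950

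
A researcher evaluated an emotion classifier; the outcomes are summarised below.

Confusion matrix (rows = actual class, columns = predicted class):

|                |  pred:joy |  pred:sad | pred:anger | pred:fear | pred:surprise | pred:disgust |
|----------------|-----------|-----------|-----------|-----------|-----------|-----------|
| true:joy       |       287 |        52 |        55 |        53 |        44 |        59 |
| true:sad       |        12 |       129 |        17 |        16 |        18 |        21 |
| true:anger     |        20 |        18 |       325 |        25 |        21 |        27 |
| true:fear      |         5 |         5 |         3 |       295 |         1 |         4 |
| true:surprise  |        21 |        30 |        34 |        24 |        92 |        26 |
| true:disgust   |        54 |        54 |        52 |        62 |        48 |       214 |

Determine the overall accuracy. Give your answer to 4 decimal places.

Accuracy = trace / total = (287+129+325+295+92+214=1342) / 2223 = 1342/2223 = 0.6037

0.6037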